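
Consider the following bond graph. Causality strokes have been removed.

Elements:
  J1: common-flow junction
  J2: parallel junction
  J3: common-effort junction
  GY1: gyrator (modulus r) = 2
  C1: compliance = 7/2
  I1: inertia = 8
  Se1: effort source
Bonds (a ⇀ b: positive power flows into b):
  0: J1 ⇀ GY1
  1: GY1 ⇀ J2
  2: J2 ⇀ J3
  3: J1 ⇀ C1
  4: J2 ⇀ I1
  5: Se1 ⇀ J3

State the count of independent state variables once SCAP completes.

2  (C1, I1 all integral)

b5 stroke at J3  (Se1 (Se) sets effort on bond)
b2 stroke at J2  (J3: bond 5 brought effort, rest push out)
b1 stroke at GY1  (0-jn J2 has e-setter on 2)
b4 stroke at I1  (common-e at J2 fixed by 2)
b0 stroke at GY1  (through GY1, causality inverts; strokes same side of GY1)
b3 stroke at J1  (common-f at J1 fixed by 0)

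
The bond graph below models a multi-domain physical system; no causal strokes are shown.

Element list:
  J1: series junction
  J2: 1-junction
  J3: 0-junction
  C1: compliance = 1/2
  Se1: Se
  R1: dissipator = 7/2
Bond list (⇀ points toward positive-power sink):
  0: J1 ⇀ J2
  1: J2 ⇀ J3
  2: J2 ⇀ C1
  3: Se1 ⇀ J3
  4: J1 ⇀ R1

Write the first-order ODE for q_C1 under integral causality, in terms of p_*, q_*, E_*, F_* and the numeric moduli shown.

bond 3 |J3  (Se1 (Se) sets effort on bond)
bond 1 |J2  (0-jn J3 has e-setter on 3)
bond 2 |J2  (C1 integral (e out))
bond 0 |J1  (only one flow-in slot at J2)
bond 4 |R1  (J1 needs exactly one f-in)

dq_C1/dt = -2*E_Se1/7 - 4*q_C1/7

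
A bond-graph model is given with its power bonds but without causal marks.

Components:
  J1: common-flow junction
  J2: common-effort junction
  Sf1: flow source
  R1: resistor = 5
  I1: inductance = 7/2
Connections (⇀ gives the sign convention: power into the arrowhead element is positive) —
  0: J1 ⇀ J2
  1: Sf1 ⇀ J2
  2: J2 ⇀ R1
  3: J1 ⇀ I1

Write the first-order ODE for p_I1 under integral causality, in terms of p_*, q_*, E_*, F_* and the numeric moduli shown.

b1 stroke at Sf1  (Sf1: flow source, stroke at near end)
b3 stroke at I1  (prefer integral on I1)
b0 stroke at J1  (1-jn J1 has f-setter on 3)
b2 stroke at J2  (J2 needs exactly one e-in)

dp_I1/dt = -5*F_Sf1 - 10*p_I1/7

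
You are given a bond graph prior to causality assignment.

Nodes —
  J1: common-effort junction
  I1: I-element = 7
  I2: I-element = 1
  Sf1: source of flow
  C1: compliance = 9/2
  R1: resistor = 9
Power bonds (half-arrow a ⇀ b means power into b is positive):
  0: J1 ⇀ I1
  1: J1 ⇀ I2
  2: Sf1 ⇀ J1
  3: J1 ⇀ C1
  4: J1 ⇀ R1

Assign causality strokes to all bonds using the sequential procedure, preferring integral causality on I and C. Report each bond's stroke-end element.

b0 |I1
b1 |I2
b2 |Sf1
b3 |J1
b4 |R1

β2 stroke at Sf1  (Sf1 fixes flow; stroke at Sf1)
β0 stroke at I1  (I1: I, integral causality)
β1 stroke at I2  (I2 outputs flow p/I2)
β3 stroke at J1  (C1: C, integral causality)
β4 stroke at R1  (common-e at J1 fixed by 3)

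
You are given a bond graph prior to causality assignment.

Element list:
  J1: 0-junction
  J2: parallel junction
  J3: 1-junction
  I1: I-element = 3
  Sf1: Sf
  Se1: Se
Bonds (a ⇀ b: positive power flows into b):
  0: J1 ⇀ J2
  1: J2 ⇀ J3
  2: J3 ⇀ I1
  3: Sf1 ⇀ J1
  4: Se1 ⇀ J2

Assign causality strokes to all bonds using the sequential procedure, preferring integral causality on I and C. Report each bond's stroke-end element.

b3 stroke at Sf1  (source Sf1 imposes f)
b4 stroke at J2  (Se1 (Se) sets effort on bond)
b0 stroke at J1  (closing 0-jn rule on J1)
b1 stroke at J3  (J2 effort already set via bond 4)
b2 stroke at I1  (closing 1-jn rule on J3)

b0 →J1
b1 →J3
b2 →I1
b3 →Sf1
b4 →J2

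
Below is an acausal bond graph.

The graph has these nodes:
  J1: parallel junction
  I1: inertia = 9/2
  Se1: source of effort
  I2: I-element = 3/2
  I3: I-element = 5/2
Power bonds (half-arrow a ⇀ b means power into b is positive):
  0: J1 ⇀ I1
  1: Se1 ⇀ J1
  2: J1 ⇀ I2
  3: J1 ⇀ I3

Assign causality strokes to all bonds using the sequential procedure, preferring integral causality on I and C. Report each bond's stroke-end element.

bond 1 |J1  (Se1 fixes effort; stroke away)
bond 0 |I1  (J1 effort already set via bond 1)
bond 2 |I2  (common-e at J1 fixed by 1)
bond 3 |I3  (common-e at J1 fixed by 1)

#0 →I1
#1 →J1
#2 →I2
#3 →I3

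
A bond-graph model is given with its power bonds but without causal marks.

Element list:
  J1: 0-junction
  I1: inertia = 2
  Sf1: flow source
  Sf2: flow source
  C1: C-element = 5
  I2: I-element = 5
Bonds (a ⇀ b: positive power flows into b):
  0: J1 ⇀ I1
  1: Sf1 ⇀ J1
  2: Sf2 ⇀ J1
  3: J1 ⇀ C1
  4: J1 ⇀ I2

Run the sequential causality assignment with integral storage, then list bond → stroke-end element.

bond 1 stroke at Sf1  (Sf1 fixes flow; stroke at Sf1)
bond 2 stroke at Sf2  (source Sf2 imposes f)
bond 0 stroke at I1  (I1: I, integral causality)
bond 3 stroke at J1  (C1: C, integral causality)
bond 4 stroke at I2  (J1 effort already set via bond 3)

β0 stroke→I1
β1 stroke→Sf1
β2 stroke→Sf2
β3 stroke→J1
β4 stroke→I2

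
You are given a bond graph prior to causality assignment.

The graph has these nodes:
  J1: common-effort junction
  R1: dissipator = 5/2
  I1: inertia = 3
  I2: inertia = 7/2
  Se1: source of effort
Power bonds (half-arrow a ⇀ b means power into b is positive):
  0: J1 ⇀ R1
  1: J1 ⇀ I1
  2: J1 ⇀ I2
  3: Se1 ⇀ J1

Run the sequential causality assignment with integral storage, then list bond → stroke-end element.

β0 stroke at R1
β1 stroke at I1
β2 stroke at I2
β3 stroke at J1

b3 stroke at J1  (Se1 (Se) sets effort on bond)
b0 stroke at R1  (common-e at J1 fixed by 3)
b1 stroke at I1  (J1 effort already set via bond 3)
b2 stroke at I2  (0-jn J1 has e-setter on 3)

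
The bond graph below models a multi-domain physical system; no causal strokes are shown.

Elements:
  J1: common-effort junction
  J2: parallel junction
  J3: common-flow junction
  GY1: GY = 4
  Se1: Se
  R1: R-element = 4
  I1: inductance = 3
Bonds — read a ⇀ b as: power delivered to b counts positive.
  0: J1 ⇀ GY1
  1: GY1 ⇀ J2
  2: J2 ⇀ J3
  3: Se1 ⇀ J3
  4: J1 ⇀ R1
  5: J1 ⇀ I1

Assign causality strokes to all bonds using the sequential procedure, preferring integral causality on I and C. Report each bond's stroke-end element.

b0 stroke→GY1
b1 stroke→GY1
b2 stroke→J2
b3 stroke→J3
b4 stroke→J1
b5 stroke→I1

bond 3 →J3  (Se1 fixes effort; stroke away)
bond 2 →J2  (only one flow-in slot at J3)
bond 1 →GY1  (J2: bond 2 brought effort, rest push out)
bond 0 →GY1  (GY1 both-in/both-out from 1)
bond 5 →I1  (I1: I, integral causality)
bond 4 →J1  (J1 needs exactly one e-in)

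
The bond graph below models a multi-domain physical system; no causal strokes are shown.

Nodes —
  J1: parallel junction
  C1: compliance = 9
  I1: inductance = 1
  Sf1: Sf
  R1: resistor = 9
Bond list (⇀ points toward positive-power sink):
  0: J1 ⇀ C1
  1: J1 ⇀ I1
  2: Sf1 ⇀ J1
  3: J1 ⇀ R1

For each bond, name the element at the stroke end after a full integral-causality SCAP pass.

β0 |J1
β1 |I1
β2 |Sf1
β3 |R1

#2 |Sf1  (source Sf1 imposes f)
#0 |J1  (C1: C, integral causality)
#1 |I1  (0-jn J1 has e-setter on 0)
#3 |R1  (J1: bond 0 brought effort, rest push out)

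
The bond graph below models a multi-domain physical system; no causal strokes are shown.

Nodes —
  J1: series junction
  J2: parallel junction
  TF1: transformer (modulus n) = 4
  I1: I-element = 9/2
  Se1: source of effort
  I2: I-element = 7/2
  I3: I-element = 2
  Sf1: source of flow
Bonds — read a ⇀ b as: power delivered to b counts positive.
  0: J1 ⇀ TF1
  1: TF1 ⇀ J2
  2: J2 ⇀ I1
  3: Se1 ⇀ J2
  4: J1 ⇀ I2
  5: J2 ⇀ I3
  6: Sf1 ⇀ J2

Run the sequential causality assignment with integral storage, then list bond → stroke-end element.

β3 →J2  (source Se1 imposes e)
β6 →Sf1  (Sf1 fixes flow; stroke at Sf1)
β1 →TF1  (J2 effort already set via bond 3)
β2 →I1  (common-e at J2 fixed by 3)
β5 →I3  (common-e at J2 fixed by 3)
β0 →J1  (TF1 one-in-one-out from 1)
β4 →I2  (only one flow-in slot at J1)

β0 |J1
β1 |TF1
β2 |I1
β3 |J2
β4 |I2
β5 |I3
β6 |Sf1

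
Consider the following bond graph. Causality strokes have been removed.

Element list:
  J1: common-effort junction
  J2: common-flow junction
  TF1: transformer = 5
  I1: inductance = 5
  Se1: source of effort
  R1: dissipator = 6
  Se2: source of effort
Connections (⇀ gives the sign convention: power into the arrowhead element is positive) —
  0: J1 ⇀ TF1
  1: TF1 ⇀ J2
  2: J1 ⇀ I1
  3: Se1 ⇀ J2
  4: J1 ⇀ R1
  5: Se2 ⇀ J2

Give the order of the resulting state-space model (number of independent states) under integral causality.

b3 |J2  (Se1: effort source, stroke at far end)
b5 |J2  (Se2: effort source, stroke at far end)
b1 |TF1  (J2 needs exactly one f-in)
b0 |J1  (TF TF1: opposite of bond 1)
b2 |I1  (common-e at J1 fixed by 0)
b4 |R1  (J1: bond 0 brought effort, rest push out)

1  (I1 all integral)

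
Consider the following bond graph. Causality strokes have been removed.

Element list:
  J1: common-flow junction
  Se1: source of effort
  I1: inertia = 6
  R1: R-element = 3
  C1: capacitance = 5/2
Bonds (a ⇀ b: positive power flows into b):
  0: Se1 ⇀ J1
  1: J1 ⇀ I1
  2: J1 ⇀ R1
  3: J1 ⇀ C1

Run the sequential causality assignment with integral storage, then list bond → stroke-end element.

bond 0 stroke→J1  (Se1 (Se) sets effort on bond)
bond 1 stroke→I1  (I1 outputs flow p/I1)
bond 2 stroke→J1  (1-jn J1 has f-setter on 1)
bond 3 stroke→J1  (common-f at J1 fixed by 1)

bond 0 stroke at J1
bond 1 stroke at I1
bond 2 stroke at J1
bond 3 stroke at J1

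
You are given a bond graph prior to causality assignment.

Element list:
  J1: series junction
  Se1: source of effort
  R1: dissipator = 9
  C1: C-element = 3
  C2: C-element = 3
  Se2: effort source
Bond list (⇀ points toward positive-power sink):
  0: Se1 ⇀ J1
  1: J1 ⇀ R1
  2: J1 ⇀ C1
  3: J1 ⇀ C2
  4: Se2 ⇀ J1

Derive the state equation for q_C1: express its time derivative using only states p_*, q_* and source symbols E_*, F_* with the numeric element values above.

bond 0 stroke at J1  (Se1: effort source, stroke at far end)
bond 4 stroke at J1  (Se2 (Se) sets effort on bond)
bond 2 stroke at J1  (C1 outputs effort q/C1)
bond 3 stroke at J1  (C2: C, integral causality)
bond 1 stroke at R1  (J1: last free bond brings flow in)

dq_C1/dt = E_Se1/9 + E_Se2/9 - q_C1/27 - q_C2/27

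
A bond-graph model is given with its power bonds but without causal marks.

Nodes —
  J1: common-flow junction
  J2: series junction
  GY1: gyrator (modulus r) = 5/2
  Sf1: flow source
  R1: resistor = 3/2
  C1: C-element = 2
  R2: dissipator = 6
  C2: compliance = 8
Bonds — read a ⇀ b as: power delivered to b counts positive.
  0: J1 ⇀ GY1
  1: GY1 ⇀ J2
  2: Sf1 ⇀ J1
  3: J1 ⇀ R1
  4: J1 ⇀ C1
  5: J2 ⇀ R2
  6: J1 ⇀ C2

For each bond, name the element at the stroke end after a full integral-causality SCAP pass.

bond 2 |Sf1  (Sf1: flow source, stroke at near end)
bond 0 |J1  (1-jn J1 has f-setter on 2)
bond 3 |J1  (common-f at J1 fixed by 2)
bond 4 |J1  (1-jn J1 has f-setter on 2)
bond 6 |J1  (1-jn J1 has f-setter on 2)
bond 1 |J2  (GY1 both-in/both-out from 0)
bond 5 |R2  (J2: last free bond brings flow in)

bond 0 stroke at J1
bond 1 stroke at J2
bond 2 stroke at Sf1
bond 3 stroke at J1
bond 4 stroke at J1
bond 5 stroke at R2
bond 6 stroke at J1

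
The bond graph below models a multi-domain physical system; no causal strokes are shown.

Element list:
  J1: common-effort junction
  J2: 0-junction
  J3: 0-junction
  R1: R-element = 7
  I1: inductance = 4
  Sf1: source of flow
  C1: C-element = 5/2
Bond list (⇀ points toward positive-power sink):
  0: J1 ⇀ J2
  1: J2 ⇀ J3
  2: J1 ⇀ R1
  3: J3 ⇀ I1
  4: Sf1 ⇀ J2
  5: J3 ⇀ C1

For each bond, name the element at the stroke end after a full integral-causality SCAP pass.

#4 stroke at Sf1  (Sf1 (Sf) sets flow on bond)
#3 stroke at I1  (I1 integral (f out))
#5 stroke at J3  (prefer integral on C1)
#1 stroke at J2  (J3: bond 5 brought effort, rest push out)
#0 stroke at J1  (0-jn J2 has e-setter on 1)
#2 stroke at R1  (J1 effort already set via bond 0)

bond 0 stroke→J1
bond 1 stroke→J2
bond 2 stroke→R1
bond 3 stroke→I1
bond 4 stroke→Sf1
bond 5 stroke→J3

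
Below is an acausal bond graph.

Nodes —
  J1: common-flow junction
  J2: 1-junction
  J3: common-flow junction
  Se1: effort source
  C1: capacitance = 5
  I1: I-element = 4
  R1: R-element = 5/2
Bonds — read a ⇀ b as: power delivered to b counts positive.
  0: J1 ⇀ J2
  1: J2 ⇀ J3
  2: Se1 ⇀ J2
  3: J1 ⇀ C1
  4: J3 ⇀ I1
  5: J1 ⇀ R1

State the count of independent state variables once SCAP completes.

2  (C1, I1 all integral)

bond 2 →J2  (Se1 fixes effort; stroke away)
bond 3 →J1  (prefer integral on C1)
bond 4 →I1  (I1 outputs flow p/I1)
bond 1 →J3  (1-jn J3 has f-setter on 4)
bond 0 →J2  (J2 flow already set via bond 1)
bond 5 →J1  (J1 flow already set via bond 0)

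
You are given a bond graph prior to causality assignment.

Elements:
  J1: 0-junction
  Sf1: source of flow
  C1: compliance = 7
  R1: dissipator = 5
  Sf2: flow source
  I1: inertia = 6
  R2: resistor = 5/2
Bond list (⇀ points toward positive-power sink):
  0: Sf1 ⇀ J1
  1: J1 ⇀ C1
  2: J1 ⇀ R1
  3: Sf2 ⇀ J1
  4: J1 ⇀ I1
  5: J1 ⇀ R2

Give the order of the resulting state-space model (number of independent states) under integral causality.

2  (C1, I1 all integral)

#0 →Sf1  (Sf1: flow source, stroke at near end)
#3 →Sf2  (source Sf2 imposes f)
#1 →J1  (C1 integral (e out))
#2 →R1  (0-jn J1 has e-setter on 1)
#4 →I1  (J1: bond 1 brought effort, rest push out)
#5 →R2  (J1 effort already set via bond 1)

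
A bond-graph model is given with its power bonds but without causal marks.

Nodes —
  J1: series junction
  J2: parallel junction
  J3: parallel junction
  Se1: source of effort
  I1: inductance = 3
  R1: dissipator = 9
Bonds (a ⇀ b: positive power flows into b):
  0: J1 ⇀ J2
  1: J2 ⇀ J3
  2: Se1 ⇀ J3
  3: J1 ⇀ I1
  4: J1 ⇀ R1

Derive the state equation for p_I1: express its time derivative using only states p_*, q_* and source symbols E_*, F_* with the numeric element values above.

β2 stroke at J3  (Se1 fixes effort; stroke away)
β1 stroke at J2  (J3: bond 2 brought effort, rest push out)
β0 stroke at J1  (0-jn J2 has e-setter on 1)
β3 stroke at I1  (I1: I, integral causality)
β4 stroke at J1  (J1: bond 3 brought flow, rest push out)

dp_I1/dt = -E_Se1 - 3*p_I1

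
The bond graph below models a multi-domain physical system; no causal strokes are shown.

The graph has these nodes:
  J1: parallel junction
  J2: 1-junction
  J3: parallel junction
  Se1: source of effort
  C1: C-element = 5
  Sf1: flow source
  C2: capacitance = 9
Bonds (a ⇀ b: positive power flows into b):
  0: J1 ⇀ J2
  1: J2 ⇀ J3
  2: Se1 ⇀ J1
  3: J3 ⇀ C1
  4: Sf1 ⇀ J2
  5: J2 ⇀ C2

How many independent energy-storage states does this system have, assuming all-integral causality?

2  (C1, C2 all integral)

β2 |J1  (source Se1 imposes e)
β4 |Sf1  (Sf1 fixes flow; stroke at Sf1)
β0 |J2  (0-jn J1 has e-setter on 2)
β1 |J2  (1-jn J2 has f-setter on 4)
β5 |J2  (J2: bond 4 brought flow, rest push out)
β3 |J3  (only one effort-in slot at J3)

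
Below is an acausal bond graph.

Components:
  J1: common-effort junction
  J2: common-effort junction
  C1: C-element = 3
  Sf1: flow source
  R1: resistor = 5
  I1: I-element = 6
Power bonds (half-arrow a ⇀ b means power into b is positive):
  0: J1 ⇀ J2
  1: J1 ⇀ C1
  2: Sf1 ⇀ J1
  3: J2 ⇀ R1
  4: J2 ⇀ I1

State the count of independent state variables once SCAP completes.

2  (C1, I1 all integral)

β2 |Sf1  (Sf1 fixes flow; stroke at Sf1)
β1 |J1  (C1: C, integral causality)
β0 |J2  (0-jn J1 has e-setter on 1)
β3 |R1  (common-e at J2 fixed by 0)
β4 |I1  (J2 effort already set via bond 0)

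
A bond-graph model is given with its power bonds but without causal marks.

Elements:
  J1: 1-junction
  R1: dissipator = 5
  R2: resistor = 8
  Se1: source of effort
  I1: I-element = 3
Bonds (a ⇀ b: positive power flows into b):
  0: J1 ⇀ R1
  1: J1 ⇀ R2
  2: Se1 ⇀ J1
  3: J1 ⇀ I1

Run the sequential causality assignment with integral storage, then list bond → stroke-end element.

#0 →J1
#1 →J1
#2 →J1
#3 →I1

b2 stroke→J1  (source Se1 imposes e)
b3 stroke→I1  (I1 outputs flow p/I1)
b0 stroke→J1  (1-jn J1 has f-setter on 3)
b1 stroke→J1  (1-jn J1 has f-setter on 3)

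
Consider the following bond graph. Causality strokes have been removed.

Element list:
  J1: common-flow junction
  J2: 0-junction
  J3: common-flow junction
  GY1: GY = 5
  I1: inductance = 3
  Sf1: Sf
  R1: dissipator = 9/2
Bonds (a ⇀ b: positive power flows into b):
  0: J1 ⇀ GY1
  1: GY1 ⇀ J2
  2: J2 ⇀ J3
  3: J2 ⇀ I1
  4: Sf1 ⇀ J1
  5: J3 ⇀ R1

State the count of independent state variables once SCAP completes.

1  (I1 all integral)

bond 4 stroke→Sf1  (source Sf1 imposes f)
bond 0 stroke→J1  (J1 flow already set via bond 4)
bond 1 stroke→J2  (GY1: gyrator matches bond 0)
bond 2 stroke→J3  (J2: bond 1 brought effort, rest push out)
bond 3 stroke→I1  (0-jn J2 has e-setter on 1)
bond 5 stroke→R1  (closing 1-jn rule on J3)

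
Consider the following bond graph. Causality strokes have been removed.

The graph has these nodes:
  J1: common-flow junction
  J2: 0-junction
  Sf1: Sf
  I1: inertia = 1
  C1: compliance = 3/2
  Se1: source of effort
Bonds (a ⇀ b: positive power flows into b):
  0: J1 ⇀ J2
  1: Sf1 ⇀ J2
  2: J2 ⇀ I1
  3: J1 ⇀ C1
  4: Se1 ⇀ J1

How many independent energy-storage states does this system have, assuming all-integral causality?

b1 stroke→Sf1  (Sf1 (Sf) sets flow on bond)
b4 stroke→J1  (Se1 fixes effort; stroke away)
b2 stroke→I1  (I1: I, integral causality)
b0 stroke→J2  (J2 needs exactly one e-in)
b3 stroke→J1  (J1: bond 0 brought flow, rest push out)

2  (C1, I1 all integral)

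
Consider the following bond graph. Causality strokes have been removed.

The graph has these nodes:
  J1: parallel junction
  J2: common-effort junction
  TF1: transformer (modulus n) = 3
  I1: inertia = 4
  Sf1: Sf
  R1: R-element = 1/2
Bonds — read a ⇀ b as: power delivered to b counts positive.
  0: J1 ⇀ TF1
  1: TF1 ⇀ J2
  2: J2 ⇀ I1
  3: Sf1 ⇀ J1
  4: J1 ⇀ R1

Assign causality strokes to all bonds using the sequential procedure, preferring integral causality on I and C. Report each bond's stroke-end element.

β0 →TF1
β1 →J2
β2 →I1
β3 →Sf1
β4 →J1

b3 stroke→Sf1  (Sf1 fixes flow; stroke at Sf1)
b2 stroke→I1  (I1 outputs flow p/I1)
b1 stroke→J2  (J2 needs exactly one e-in)
b0 stroke→TF1  (TF1 one-in-one-out from 1)
b4 stroke→J1  (J1 needs exactly one e-in)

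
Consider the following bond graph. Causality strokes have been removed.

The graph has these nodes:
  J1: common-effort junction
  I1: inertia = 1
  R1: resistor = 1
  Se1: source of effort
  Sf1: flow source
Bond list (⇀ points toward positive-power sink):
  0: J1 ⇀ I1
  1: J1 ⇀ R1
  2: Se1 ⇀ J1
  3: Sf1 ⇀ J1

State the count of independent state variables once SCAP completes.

#2 stroke→J1  (Se1 fixes effort; stroke away)
#3 stroke→Sf1  (Sf1: flow source, stroke at near end)
#0 stroke→I1  (J1 effort already set via bond 2)
#1 stroke→R1  (0-jn J1 has e-setter on 2)

1  (I1 all integral)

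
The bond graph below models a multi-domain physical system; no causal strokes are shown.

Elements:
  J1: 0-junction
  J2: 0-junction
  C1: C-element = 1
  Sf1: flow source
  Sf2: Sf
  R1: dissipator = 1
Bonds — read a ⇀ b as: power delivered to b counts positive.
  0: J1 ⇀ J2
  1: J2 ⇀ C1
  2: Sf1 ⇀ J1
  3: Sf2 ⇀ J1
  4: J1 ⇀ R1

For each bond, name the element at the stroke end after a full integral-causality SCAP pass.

β0 stroke→J1
β1 stroke→J2
β2 stroke→Sf1
β3 stroke→Sf2
β4 stroke→R1

bond 2 stroke→Sf1  (Sf1 fixes flow; stroke at Sf1)
bond 3 stroke→Sf2  (Sf2: flow source, stroke at near end)
bond 1 stroke→J2  (C1: C, integral causality)
bond 0 stroke→J1  (J2: bond 1 brought effort, rest push out)
bond 4 stroke→R1  (J1: bond 0 brought effort, rest push out)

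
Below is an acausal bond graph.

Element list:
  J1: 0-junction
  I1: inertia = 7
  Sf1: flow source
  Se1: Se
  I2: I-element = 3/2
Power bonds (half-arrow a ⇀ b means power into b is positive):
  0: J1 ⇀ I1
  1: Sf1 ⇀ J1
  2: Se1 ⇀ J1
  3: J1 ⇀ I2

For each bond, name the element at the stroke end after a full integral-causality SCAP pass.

#0 |I1
#1 |Sf1
#2 |J1
#3 |I2

b1 stroke→Sf1  (Sf1 fixes flow; stroke at Sf1)
b2 stroke→J1  (source Se1 imposes e)
b0 stroke→I1  (0-jn J1 has e-setter on 2)
b3 stroke→I2  (common-e at J1 fixed by 2)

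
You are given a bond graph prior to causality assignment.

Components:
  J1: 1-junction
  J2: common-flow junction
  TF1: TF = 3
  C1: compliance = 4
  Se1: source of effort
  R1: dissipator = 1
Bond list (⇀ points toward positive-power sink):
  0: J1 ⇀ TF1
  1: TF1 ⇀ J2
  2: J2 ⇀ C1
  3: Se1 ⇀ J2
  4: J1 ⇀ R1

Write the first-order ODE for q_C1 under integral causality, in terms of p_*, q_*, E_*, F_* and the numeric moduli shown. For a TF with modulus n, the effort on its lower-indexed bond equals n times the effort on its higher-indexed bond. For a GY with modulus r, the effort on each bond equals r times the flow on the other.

dq_C1/dt = 9*E_Se1 - 9*q_C1/4

bond 3 |J2  (Se1 (Se) sets effort on bond)
bond 2 |J2  (C1 integral (e out))
bond 1 |TF1  (closing 1-jn rule on J2)
bond 0 |J1  (through TF1, causality passes straight; one stroke at TF1)
bond 4 |R1  (J1 needs exactly one f-in)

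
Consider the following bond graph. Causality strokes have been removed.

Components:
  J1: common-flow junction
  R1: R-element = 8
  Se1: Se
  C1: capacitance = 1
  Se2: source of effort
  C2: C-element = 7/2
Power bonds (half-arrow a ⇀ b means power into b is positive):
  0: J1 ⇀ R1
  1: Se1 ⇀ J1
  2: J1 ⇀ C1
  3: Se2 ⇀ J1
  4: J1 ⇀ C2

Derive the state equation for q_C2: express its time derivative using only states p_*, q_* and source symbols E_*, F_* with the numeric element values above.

#1 stroke at J1  (source Se1 imposes e)
#3 stroke at J1  (Se2: effort source, stroke at far end)
#2 stroke at J1  (prefer integral on C1)
#4 stroke at J1  (prefer integral on C2)
#0 stroke at R1  (closing 1-jn rule on J1)

dq_C2/dt = E_Se1/8 + E_Se2/8 - q_C1/8 - q_C2/28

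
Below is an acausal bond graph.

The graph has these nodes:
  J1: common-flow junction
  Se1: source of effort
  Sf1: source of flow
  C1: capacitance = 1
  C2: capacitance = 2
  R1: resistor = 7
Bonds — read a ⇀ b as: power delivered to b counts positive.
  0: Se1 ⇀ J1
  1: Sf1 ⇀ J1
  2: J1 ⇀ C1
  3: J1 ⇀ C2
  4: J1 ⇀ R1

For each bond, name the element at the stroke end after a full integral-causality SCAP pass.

bond 0 |J1
bond 1 |Sf1
bond 2 |J1
bond 3 |J1
bond 4 |J1

β0 |J1  (Se1: effort source, stroke at far end)
β1 |Sf1  (Sf1 (Sf) sets flow on bond)
β2 |J1  (common-f at J1 fixed by 1)
β3 |J1  (1-jn J1 has f-setter on 1)
β4 |J1  (J1 flow already set via bond 1)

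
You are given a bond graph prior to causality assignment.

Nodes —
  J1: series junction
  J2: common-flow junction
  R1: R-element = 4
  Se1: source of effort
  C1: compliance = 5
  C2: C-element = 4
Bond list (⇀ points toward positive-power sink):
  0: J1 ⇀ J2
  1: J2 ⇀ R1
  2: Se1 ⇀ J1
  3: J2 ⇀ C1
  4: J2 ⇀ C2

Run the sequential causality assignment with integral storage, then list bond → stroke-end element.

b0 →J2
b1 →R1
b2 →J1
b3 →J2
b4 →J2

bond 2 stroke at J1  (Se1: effort source, stroke at far end)
bond 0 stroke at J2  (J1 needs exactly one f-in)
bond 3 stroke at J2  (C1: C, integral causality)
bond 4 stroke at J2  (C2: C, integral causality)
bond 1 stroke at R1  (only one flow-in slot at J2)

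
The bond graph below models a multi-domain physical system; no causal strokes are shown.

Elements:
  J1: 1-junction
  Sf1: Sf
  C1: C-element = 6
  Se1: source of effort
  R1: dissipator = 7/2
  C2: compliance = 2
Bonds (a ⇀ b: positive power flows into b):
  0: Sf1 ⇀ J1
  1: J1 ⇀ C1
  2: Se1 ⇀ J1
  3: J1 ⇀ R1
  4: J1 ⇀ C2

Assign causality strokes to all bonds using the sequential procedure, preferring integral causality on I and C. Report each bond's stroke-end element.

β0 stroke→Sf1
β1 stroke→J1
β2 stroke→J1
β3 stroke→J1
β4 stroke→J1

#0 stroke at Sf1  (Sf1 fixes flow; stroke at Sf1)
#2 stroke at J1  (Se1: effort source, stroke at far end)
#1 stroke at J1  (J1 flow already set via bond 0)
#3 stroke at J1  (J1 flow already set via bond 0)
#4 stroke at J1  (J1: bond 0 brought flow, rest push out)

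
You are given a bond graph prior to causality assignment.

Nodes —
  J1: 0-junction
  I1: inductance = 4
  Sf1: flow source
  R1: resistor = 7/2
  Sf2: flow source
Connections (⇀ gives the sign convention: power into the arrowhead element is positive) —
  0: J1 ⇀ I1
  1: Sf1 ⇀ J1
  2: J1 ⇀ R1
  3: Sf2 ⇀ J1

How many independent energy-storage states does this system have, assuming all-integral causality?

1  (I1 all integral)

β1 →Sf1  (Sf1: flow source, stroke at near end)
β3 →Sf2  (Sf2 fixes flow; stroke at Sf2)
β0 →I1  (prefer integral on I1)
β2 →J1  (J1 needs exactly one e-in)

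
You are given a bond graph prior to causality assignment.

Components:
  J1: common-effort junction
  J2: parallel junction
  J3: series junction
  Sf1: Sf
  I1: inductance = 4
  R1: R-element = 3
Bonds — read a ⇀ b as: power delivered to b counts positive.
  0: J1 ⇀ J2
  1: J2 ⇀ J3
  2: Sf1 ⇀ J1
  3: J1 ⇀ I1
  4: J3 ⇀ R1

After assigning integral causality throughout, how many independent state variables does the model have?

b2 stroke at Sf1  (Sf1 (Sf) sets flow on bond)
b3 stroke at I1  (I1 outputs flow p/I1)
b0 stroke at J1  (only one effort-in slot at J1)
b1 stroke at J2  (J2 needs exactly one e-in)
b4 stroke at J3  (J3 flow already set via bond 1)

1  (I1 all integral)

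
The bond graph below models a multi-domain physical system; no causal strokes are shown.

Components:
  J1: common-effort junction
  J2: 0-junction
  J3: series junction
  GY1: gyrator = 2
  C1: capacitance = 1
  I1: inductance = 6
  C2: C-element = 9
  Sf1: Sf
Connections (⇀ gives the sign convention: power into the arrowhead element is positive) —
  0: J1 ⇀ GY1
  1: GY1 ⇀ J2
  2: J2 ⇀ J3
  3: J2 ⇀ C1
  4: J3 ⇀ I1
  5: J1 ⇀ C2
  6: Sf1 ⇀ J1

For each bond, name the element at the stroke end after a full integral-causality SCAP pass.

b0 stroke→GY1
b1 stroke→GY1
b2 stroke→J3
b3 stroke→J2
b4 stroke→I1
b5 stroke→J1
b6 stroke→Sf1

β6 stroke at Sf1  (Sf1 fixes flow; stroke at Sf1)
β3 stroke at J2  (prefer integral on C1)
β1 stroke at GY1  (J2: bond 3 brought effort, rest push out)
β2 stroke at J3  (J2: bond 3 brought effort, rest push out)
β4 stroke at I1  (J3: last free bond brings flow in)
β0 stroke at GY1  (through GY1, causality inverts; strokes same side of GY1)
β5 stroke at J1  (J1: last free bond brings effort in)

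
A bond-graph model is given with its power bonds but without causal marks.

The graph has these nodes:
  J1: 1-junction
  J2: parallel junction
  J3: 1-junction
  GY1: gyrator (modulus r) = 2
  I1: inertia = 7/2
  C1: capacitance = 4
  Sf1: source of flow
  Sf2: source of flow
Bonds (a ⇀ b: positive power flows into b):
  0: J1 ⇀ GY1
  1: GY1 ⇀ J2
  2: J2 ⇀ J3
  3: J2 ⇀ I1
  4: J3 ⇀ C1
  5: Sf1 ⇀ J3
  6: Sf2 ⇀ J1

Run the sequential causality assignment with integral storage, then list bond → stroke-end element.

b0 →J1
b1 →J2
b2 →J3
b3 →I1
b4 →J3
b5 →Sf1
b6 →Sf2

bond 5 →Sf1  (Sf1 fixes flow; stroke at Sf1)
bond 6 →Sf2  (source Sf2 imposes f)
bond 0 →J1  (J1: bond 6 brought flow, rest push out)
bond 2 →J3  (1-jn J3 has f-setter on 5)
bond 4 →J3  (common-f at J3 fixed by 5)
bond 1 →J2  (through GY1, causality inverts; strokes same side of GY1)
bond 3 →I1  (J2: bond 1 brought effort, rest push out)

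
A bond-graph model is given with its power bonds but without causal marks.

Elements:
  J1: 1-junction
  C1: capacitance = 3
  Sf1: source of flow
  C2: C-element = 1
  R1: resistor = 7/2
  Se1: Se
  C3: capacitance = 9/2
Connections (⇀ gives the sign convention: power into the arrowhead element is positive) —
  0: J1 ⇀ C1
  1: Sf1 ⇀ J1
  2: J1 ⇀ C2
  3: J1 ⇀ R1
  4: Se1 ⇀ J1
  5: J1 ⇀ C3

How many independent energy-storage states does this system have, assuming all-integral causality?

3  (C1, C2, C3 all integral)

bond 1 |Sf1  (Sf1: flow source, stroke at near end)
bond 4 |J1  (Se1: effort source, stroke at far end)
bond 0 |J1  (J1 flow already set via bond 1)
bond 2 |J1  (J1: bond 1 brought flow, rest push out)
bond 3 |J1  (J1: bond 1 brought flow, rest push out)
bond 5 |J1  (1-jn J1 has f-setter on 1)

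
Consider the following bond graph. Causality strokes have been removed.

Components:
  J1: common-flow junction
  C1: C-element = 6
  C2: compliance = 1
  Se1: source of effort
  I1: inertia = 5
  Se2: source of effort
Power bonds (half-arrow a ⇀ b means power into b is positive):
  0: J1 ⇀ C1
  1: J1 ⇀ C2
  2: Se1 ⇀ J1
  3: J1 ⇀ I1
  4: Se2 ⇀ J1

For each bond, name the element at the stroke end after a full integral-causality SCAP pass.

β2 →J1  (Se1 (Se) sets effort on bond)
β4 →J1  (Se2 fixes effort; stroke away)
β0 →J1  (C1 integral (e out))
β1 →J1  (prefer integral on C2)
β3 →I1  (J1 needs exactly one f-in)

bond 0 →J1
bond 1 →J1
bond 2 →J1
bond 3 →I1
bond 4 →J1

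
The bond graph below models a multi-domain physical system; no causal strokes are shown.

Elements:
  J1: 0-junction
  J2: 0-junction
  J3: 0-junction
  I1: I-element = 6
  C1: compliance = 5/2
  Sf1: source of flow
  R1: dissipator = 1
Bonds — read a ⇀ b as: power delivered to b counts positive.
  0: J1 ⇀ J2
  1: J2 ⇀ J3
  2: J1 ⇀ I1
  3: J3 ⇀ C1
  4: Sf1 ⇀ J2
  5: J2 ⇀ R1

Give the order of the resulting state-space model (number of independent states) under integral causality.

b4 →Sf1  (source Sf1 imposes f)
b2 →I1  (I1 outputs flow p/I1)
b0 →J1  (J1 needs exactly one e-in)
b3 →J3  (C1 integral (e out))
b1 →J2  (J3: bond 3 brought effort, rest push out)
b5 →R1  (J2: bond 1 brought effort, rest push out)

2  (C1, I1 all integral)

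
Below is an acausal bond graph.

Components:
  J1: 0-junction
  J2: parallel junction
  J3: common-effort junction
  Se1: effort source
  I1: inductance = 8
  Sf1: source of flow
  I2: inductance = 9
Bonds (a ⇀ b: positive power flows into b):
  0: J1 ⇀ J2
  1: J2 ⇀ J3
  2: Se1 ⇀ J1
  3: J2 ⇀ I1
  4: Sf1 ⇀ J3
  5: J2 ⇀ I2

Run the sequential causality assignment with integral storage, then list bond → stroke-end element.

β0 stroke at J2
β1 stroke at J3
β2 stroke at J1
β3 stroke at I1
β4 stroke at Sf1
β5 stroke at I2

#2 →J1  (Se1 fixes effort; stroke away)
#4 →Sf1  (Sf1 fixes flow; stroke at Sf1)
#0 →J2  (0-jn J1 has e-setter on 2)
#1 →J3  (0-jn J2 has e-setter on 0)
#3 →I1  (common-e at J2 fixed by 0)
#5 →I2  (J2 effort already set via bond 0)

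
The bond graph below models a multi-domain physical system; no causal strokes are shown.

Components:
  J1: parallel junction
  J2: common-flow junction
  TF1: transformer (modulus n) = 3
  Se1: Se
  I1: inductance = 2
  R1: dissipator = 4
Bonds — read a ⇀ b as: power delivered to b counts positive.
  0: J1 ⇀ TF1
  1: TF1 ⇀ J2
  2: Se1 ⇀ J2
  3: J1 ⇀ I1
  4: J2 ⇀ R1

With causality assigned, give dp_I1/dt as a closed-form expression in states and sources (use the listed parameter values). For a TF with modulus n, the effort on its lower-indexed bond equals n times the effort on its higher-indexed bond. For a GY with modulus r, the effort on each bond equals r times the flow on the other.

b2 →J2  (Se1: effort source, stroke at far end)
b3 →I1  (I1: I, integral causality)
b0 →J1  (J1: last free bond brings effort in)
b1 →TF1  (through TF1, causality passes straight; one stroke at TF1)
b4 →J2  (1-jn J2 has f-setter on 1)

dp_I1/dt = -3*E_Se1 - 18*p_I1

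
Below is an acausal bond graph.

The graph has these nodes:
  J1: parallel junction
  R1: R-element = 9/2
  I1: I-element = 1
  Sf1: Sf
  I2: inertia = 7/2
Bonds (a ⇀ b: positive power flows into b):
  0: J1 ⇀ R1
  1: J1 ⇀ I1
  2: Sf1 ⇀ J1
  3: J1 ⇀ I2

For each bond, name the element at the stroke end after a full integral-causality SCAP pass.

#0 →J1
#1 →I1
#2 →Sf1
#3 →I2

b2 stroke at Sf1  (source Sf1 imposes f)
b1 stroke at I1  (I1 integral (f out))
b3 stroke at I2  (prefer integral on I2)
b0 stroke at J1  (only one effort-in slot at J1)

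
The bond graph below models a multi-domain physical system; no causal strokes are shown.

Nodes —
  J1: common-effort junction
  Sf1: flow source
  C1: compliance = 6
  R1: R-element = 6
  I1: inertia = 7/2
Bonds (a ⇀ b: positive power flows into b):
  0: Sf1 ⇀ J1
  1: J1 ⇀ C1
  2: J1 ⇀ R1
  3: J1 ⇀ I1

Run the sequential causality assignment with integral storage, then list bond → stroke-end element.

β0 →Sf1
β1 →J1
β2 →R1
β3 →I1

β0 stroke→Sf1  (Sf1 (Sf) sets flow on bond)
β1 stroke→J1  (prefer integral on C1)
β2 stroke→R1  (J1 effort already set via bond 1)
β3 stroke→I1  (common-e at J1 fixed by 1)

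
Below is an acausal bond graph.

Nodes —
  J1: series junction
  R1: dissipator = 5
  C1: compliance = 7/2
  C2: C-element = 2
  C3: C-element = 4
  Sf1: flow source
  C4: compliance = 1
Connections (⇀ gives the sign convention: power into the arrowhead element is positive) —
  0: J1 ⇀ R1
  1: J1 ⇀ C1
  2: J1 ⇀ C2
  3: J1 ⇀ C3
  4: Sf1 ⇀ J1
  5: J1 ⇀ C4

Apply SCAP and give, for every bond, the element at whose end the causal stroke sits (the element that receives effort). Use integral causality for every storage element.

bond 0 stroke at J1
bond 1 stroke at J1
bond 2 stroke at J1
bond 3 stroke at J1
bond 4 stroke at Sf1
bond 5 stroke at J1

b4 |Sf1  (source Sf1 imposes f)
b0 |J1  (1-jn J1 has f-setter on 4)
b1 |J1  (common-f at J1 fixed by 4)
b2 |J1  (J1 flow already set via bond 4)
b3 |J1  (common-f at J1 fixed by 4)
b5 |J1  (J1 flow already set via bond 4)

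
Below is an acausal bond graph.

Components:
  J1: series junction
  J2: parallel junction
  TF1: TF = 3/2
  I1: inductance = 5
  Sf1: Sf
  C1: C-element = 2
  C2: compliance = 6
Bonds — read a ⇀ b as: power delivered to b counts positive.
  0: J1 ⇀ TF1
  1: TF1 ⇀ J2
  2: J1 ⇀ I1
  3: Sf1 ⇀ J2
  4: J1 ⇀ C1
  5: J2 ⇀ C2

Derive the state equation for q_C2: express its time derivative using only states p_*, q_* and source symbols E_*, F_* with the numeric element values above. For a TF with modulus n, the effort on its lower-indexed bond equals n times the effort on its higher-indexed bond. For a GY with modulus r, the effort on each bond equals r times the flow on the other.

bond 3 stroke at Sf1  (Sf1: flow source, stroke at near end)
bond 2 stroke at I1  (I1: I, integral causality)
bond 0 stroke at J1  (common-f at J1 fixed by 2)
bond 4 stroke at J1  (J1: bond 2 brought flow, rest push out)
bond 1 stroke at TF1  (through TF1, causality passes straight; one stroke at TF1)
bond 5 stroke at J2  (closing 0-jn rule on J2)

dq_C2/dt = F_Sf1 + 3*p_I1/10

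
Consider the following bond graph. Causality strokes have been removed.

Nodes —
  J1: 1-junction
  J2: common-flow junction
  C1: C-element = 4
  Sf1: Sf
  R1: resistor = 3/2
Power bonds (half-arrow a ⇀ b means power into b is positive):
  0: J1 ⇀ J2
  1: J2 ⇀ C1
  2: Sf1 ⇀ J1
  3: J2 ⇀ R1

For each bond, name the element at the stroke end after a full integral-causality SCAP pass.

β0 stroke at J1
β1 stroke at J2
β2 stroke at Sf1
β3 stroke at J2

b2 stroke→Sf1  (Sf1: flow source, stroke at near end)
b0 stroke→J1  (J1: bond 2 brought flow, rest push out)
b1 stroke→J2  (J2: bond 0 brought flow, rest push out)
b3 stroke→J2  (1-jn J2 has f-setter on 0)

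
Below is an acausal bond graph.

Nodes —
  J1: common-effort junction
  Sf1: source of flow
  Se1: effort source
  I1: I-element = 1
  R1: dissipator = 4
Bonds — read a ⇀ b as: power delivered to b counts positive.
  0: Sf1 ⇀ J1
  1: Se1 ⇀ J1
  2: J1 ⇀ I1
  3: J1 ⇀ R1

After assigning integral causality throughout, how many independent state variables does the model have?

1  (I1 all integral)

b0 →Sf1  (source Sf1 imposes f)
b1 →J1  (Se1 fixes effort; stroke away)
b2 →I1  (0-jn J1 has e-setter on 1)
b3 →R1  (J1 effort already set via bond 1)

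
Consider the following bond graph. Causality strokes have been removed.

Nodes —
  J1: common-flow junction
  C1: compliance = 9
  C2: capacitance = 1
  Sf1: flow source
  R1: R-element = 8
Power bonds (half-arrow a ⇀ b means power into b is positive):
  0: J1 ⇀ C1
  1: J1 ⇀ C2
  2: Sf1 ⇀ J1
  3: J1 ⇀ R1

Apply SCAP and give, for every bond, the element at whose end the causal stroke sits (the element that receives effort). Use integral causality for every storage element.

β2 stroke at Sf1  (Sf1 fixes flow; stroke at Sf1)
β0 stroke at J1  (1-jn J1 has f-setter on 2)
β1 stroke at J1  (1-jn J1 has f-setter on 2)
β3 stroke at J1  (J1 flow already set via bond 2)

b0 stroke→J1
b1 stroke→J1
b2 stroke→Sf1
b3 stroke→J1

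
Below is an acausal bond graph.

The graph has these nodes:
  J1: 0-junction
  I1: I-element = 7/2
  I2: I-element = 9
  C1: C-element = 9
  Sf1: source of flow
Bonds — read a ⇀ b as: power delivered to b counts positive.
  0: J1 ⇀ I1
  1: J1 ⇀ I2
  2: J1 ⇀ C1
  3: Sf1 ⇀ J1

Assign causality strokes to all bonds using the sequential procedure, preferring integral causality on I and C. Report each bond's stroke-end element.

#0 →I1
#1 →I2
#2 →J1
#3 →Sf1

β3 →Sf1  (Sf1 fixes flow; stroke at Sf1)
β0 →I1  (I1: I, integral causality)
β1 →I2  (prefer integral on I2)
β2 →J1  (closing 0-jn rule on J1)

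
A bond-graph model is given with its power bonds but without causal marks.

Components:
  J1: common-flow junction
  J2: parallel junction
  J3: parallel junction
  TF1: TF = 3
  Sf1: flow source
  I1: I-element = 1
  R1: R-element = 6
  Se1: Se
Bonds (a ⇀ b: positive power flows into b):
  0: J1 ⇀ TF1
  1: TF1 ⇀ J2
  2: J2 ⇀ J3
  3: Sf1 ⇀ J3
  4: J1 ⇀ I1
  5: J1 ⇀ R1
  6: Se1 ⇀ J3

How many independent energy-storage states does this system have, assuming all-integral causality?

#3 |Sf1  (Sf1 fixes flow; stroke at Sf1)
#6 |J3  (Se1 fixes effort; stroke away)
#2 |J2  (0-jn J3 has e-setter on 6)
#1 |TF1  (common-e at J2 fixed by 2)
#0 |J1  (TF TF1: opposite of bond 1)
#4 |I1  (I1 integral (f out))
#5 |J1  (1-jn J1 has f-setter on 4)

1  (I1 all integral)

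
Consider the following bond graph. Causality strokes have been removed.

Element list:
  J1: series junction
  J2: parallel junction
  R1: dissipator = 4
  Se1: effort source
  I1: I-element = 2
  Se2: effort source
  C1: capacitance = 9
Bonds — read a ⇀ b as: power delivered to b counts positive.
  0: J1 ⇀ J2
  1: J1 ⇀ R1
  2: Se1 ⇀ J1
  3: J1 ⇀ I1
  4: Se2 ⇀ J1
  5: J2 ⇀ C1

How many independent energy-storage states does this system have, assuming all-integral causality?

2  (C1, I1 all integral)

bond 2 |J1  (Se1 (Se) sets effort on bond)
bond 4 |J1  (Se2 (Se) sets effort on bond)
bond 3 |I1  (I1: I, integral causality)
bond 0 |J1  (J1 flow already set via bond 3)
bond 1 |J1  (J1 flow already set via bond 3)
bond 5 |J2  (J2 needs exactly one e-in)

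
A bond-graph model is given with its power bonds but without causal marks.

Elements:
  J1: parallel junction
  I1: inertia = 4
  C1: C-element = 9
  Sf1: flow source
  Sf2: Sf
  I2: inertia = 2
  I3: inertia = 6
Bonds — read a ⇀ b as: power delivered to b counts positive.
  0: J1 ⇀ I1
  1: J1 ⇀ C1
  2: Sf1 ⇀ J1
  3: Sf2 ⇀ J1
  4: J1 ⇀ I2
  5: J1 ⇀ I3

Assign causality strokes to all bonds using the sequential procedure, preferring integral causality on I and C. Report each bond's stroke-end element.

b2 →Sf1  (source Sf1 imposes f)
b3 →Sf2  (Sf2 (Sf) sets flow on bond)
b0 →I1  (I1 outputs flow p/I1)
b1 →J1  (C1: C, integral causality)
b4 →I2  (J1 effort already set via bond 1)
b5 →I3  (0-jn J1 has e-setter on 1)

bond 0 stroke at I1
bond 1 stroke at J1
bond 2 stroke at Sf1
bond 3 stroke at Sf2
bond 4 stroke at I2
bond 5 stroke at I3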